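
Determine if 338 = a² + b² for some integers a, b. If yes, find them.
7² + 17² (a=7, b=17)

Factorization: 338 = 2 × 13^2
By Fermat: n is sum of two squares iff every prime p ≡ 3 (mod 4) appears to even power.
All primes ≡ 3 (mod 4) appear to even power.
Search a = 0, 1, 2, … for 338 - a² a perfect square: first hit at a = 7: 338 - 49 = 289 = 17².
338 = 7² + 17² = 49 + 289 ✓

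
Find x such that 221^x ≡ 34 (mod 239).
124

Baby-step giant-step with step n = ⌈√239⌉ = 16.
Baby steps 221^j mod 239 (j:value) for j=0..15: 0:1, 1:221, 2:85, 3:143, 4:55, 5:205, 6:134, 7:217, 8:157, 9:42, 10:200, 11:224, 12:31, 13:159, 14:6, 15:131.
Giant-step multiplier: 221^(-16) ≡ 221^(238-16) = 221^222 ≡ 127 (mod 239).
Giant steps γ_i = 34·127^i mod 239: γ_0=34, γ_1=16, γ_2=120, γ_3=183, γ_4=58, γ_5=196, γ_6=36, γ_7=31 (in table at j=12).
x = i·n + j = 7·16 + 12 = 124.
Check: 221^124 ≡ 34 (mod 239).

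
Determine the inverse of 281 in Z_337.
6

gcd(281, 337) = 1, so the inverse exists.
Extended Euclidean algorithm on (337, 281):
337 = 1 × 281 + 56  ⟹  56 = (1)·337 + (-1)·281
281 = 5 × 56 + 1  ⟹  1 = (-5)·337 + (6)·281
So (6)·281 ≡ 1 (mod 337), i.e. 281^(-1) ≡ 6 (mod 337).
Check: 281 × 6 = 1686 ≡ 1 (mod 337)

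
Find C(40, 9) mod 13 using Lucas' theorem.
0

Using Lucas' theorem:
Write n=40 and k=9 in base 13:
n in base 13: [3, 1]
k in base 13: [0, 9]
C(40,9) mod 13 = ∏ C(n_i, k_i) mod 13
Digit binomials (mod 13): C(3,0) = 1; C(1,9) = 0 (k_i > n_i)
Product: 1 × 0 = 0 ≡ 0 (mod 13)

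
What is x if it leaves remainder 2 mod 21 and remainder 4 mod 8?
44

Using Chinese Remainder Theorem:
M = 21 × 8 = 168
M1 = 8, M2 = 21
y1 = 8^(-1) mod 21 = 8
y2 = 21^(-1) mod 8 = 5
x = (2×8×8 + 4×21×5) mod 168 = 44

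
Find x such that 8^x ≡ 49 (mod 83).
60

Baby-step giant-step with step n = ⌈√83⌉ = 10.
Baby steps 8^j mod 83 (j:value) for j=0..9: 0:1, 1:8, 2:64, 3:14, 4:29, 5:66, 6:30, 7:74, 8:11, 9:5.
Giant-step multiplier: 8^(-10) ≡ 8^(82-10) = 8^72 ≡ 27 (mod 83).
Giant steps γ_i = 49·27^i mod 83: γ_0=49, γ_1=78, γ_2=31, γ_3=7, γ_4=23, γ_5=40, γ_6=1 (in table at j=0).
x = i·n + j = 6·10 + 0 = 60.
Check: 8^60 ≡ 49 (mod 83).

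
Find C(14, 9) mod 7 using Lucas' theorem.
0

Using Lucas' theorem:
Write n=14 and k=9 in base 7:
n in base 7: [2, 0]
k in base 7: [1, 2]
C(14,9) mod 7 = ∏ C(n_i, k_i) mod 7
Digit binomials (mod 7): C(2,1) = 2; C(0,2) = 0 (k_i > n_i)
Product: 2 × 0 = 0 ≡ 0 (mod 7)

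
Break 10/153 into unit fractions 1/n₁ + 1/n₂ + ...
1/16 + 1/350 + 1/428400

Greedy algorithm:
10/153: ceiling(153/10) = 16, use 1/16
7/2448: ceiling(2448/7) = 350, use 1/350
1/428400: ceiling(428400/1) = 428400, use 1/428400
Result: 10/153 = 1/16 + 1/350 + 1/428400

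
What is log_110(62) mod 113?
62

Baby-step giant-step with step n = ⌈√113⌉ = 11.
Baby steps 110^j mod 113 (j:value) for j=0..10: 0:1, 1:110, 2:9, 3:86, 4:81, 5:96, 6:51, 7:73, 8:7, 9:92, 10:63.
Giant-step multiplier: 110^(-11) ≡ 110^(112-11) = 110^101 ≡ 55 (mod 113).
Giant steps γ_i = 62·55^i mod 113: γ_0=62, γ_1=20, γ_2=83, γ_3=45, γ_4=102, γ_5=73 (in table at j=7).
x = i·n + j = 5·11 + 7 = 62.
Check: 110^62 ≡ 62 (mod 113).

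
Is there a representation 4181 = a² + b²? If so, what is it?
34² + 55² (a=34, b=55)

Factorization: 4181 = 37 × 113
By Fermat: n is sum of two squares iff every prime p ≡ 3 (mod 4) appears to even power.
All primes ≡ 3 (mod 4) appear to even power.
Search a = 0, 1, 2, … for 4181 - a² a perfect square: first hit at a = 34: 4181 - 1156 = 3025 = 55².
4181 = 34² + 55² = 1156 + 3025 ✓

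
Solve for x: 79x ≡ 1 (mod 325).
144

gcd(79, 325) = 1, so the inverse exists.
Extended Euclidean algorithm on (325, 79):
325 = 4 × 79 + 9  ⟹  9 = (1)·325 + (-4)·79
79 = 8 × 9 + 7  ⟹  7 = (-8)·325 + (33)·79
9 = 1 × 7 + 2  ⟹  2 = (9)·325 + (-37)·79
7 = 3 × 2 + 1  ⟹  1 = (-35)·325 + (144)·79
So (144)·79 ≡ 1 (mod 325), i.e. 79^(-1) ≡ 144 (mod 325).
Check: 79 × 144 = 11376 ≡ 1 (mod 325)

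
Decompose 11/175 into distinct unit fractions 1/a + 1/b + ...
1/16 + 1/2800

Greedy algorithm:
11/175: ceiling(175/11) = 16, use 1/16
1/2800: ceiling(2800/1) = 2800, use 1/2800
Result: 11/175 = 1/16 + 1/2800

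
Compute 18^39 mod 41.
16

Repeated squaring. Binary of 39 = 100111.
18^1 ≡ 18 (mod 41); 18^2 ≡ 37 (mod 41); 18^4 ≡ 16 (mod 41); 18^8 ≡ 10 (mod 41); 18^16 ≡ 18 (mod 41); 18^32 ≡ 37 (mod 41)
18^39 = 18^1 × 18^2 × 18^4 × 18^32 ≡ 16 (mod 41)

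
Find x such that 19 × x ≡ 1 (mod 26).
11

gcd(19, 26) = 1, so the inverse exists.
Extended Euclidean algorithm on (26, 19):
26 = 1 × 19 + 7  ⟹  7 = (1)·26 + (-1)·19
19 = 2 × 7 + 5  ⟹  5 = (-2)·26 + (3)·19
7 = 1 × 5 + 2  ⟹  2 = (3)·26 + (-4)·19
5 = 2 × 2 + 1  ⟹  1 = (-8)·26 + (11)·19
So (11)·19 ≡ 1 (mod 26), i.e. 19^(-1) ≡ 11 (mod 26).
Check: 19 × 11 = 209 ≡ 1 (mod 26)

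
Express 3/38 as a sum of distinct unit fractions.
1/13 + 1/494

Greedy algorithm:
3/38: ceiling(38/3) = 13, use 1/13
1/494: ceiling(494/1) = 494, use 1/494
Result: 3/38 = 1/13 + 1/494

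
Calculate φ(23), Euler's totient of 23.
22

23 = 23
φ(n) = n × ∏(1 - 1/p) for each prime p dividing n
φ(23) = 23 × (1 - 1/23) = 22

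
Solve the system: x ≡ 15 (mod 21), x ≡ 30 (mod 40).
750

Using Chinese Remainder Theorem:
M = 21 × 40 = 840
M1 = 40, M2 = 21
y1 = 40^(-1) mod 21 = 10
y2 = 21^(-1) mod 40 = 21
x = (15×40×10 + 30×21×21) mod 840 = 750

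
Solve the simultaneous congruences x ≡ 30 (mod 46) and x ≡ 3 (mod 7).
122

Using Chinese Remainder Theorem:
M = 46 × 7 = 322
M1 = 7, M2 = 46
y1 = 7^(-1) mod 46 = 33
y2 = 46^(-1) mod 7 = 2
x = (30×7×33 + 3×46×2) mod 322 = 122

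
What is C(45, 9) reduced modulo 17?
4

Using Lucas' theorem:
Write n=45 and k=9 in base 17:
n in base 17: [2, 11]
k in base 17: [0, 9]
C(45,9) mod 17 = ∏ C(n_i, k_i) mod 17
Digit binomials (mod 17): C(2,0) = 1; C(11,9) = 55 ≡ 4
Product: 1 × 4 = 4 ≡ 4 (mod 17)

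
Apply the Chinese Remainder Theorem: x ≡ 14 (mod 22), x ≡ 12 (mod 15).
102

Using Chinese Remainder Theorem:
M = 22 × 15 = 330
M1 = 15, M2 = 22
y1 = 15^(-1) mod 22 = 3
y2 = 22^(-1) mod 15 = 13
x = (14×15×3 + 12×22×13) mod 330 = 102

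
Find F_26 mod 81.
55

Matrix identity: Q^n = [[F_(n+1), F_n], [F_n, F_(n-1)]] with Q = [[1,1],[1,0]].
n = 26 = 11010₂. Square-and-multiply, entries mod 81:
Q^1 = [[1,1],[1,0]]
Q^3 = (Q^1)²·Q = [[3,2],[2,1]]
Q^6 = (Q^3)² = [[13,8],[8,5]]
Q^13 = (Q^6)²·Q = [[53,71],[71,63]]
Q^26 = (Q^13)² = [[74,55],[55,19]]
F_26 mod 81 = Q^26[0][1] = 55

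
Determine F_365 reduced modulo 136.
5

Matrix identity: Q^n = [[F_(n+1), F_n], [F_n, F_(n-1)]] with Q = [[1,1],[1,0]].
n = 365 = 101101101₂. Square-and-multiply, entries mod 136:
Q^1 = [[1,1],[1,0]]
Q^2 = (Q^1)² = [[2,1],[1,1]]
Q^5 = (Q^2)²·Q = [[8,5],[5,3]]
Q^11 = (Q^5)²·Q = [[8,89],[89,55]]
Q^22 = (Q^11)² = [[97,31],[31,66]]
Q^45 = (Q^22)²·Q = [[55,34],[34,21]]
Q^91 = (Q^45)²·Q = [[101,101],[101,0]]
Q^182 = (Q^91)² = [[2,1],[1,1]]
Q^365 = (Q^182)²·Q = [[8,5],[5,3]]
F_365 mod 136 = Q^365[0][1] = 5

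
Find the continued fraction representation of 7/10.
[0; 1, 2, 3]

Euclidean algorithm steps:
7 = 0 × 10 + 7
10 = 1 × 7 + 3
7 = 2 × 3 + 1
3 = 3 × 1 + 0
Continued fraction: [0; 1, 2, 3]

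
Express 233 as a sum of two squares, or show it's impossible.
8² + 13² (a=8, b=13)

Factorization: 233 = 233
By Fermat: n is sum of two squares iff every prime p ≡ 3 (mod 4) appears to even power.
All primes ≡ 3 (mod 4) appear to even power.
Search a = 0, 1, 2, … for 233 - a² a perfect square: first hit at a = 8: 233 - 64 = 169 = 13².
233 = 8² + 13² = 64 + 169 ✓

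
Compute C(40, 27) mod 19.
0

Using Lucas' theorem:
Write n=40 and k=27 in base 19:
n in base 19: [2, 2]
k in base 19: [1, 8]
C(40,27) mod 19 = ∏ C(n_i, k_i) mod 19
Digit binomials (mod 19): C(2,1) = 2; C(2,8) = 0 (k_i > n_i)
Product: 2 × 0 = 0 ≡ 0 (mod 19)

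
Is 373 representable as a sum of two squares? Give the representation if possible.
7² + 18² (a=7, b=18)

Factorization: 373 = 373
By Fermat: n is sum of two squares iff every prime p ≡ 3 (mod 4) appears to even power.
All primes ≡ 3 (mod 4) appear to even power.
Search a = 0, 1, 2, … for 373 - a² a perfect square: first hit at a = 7: 373 - 49 = 324 = 18².
373 = 7² + 18² = 49 + 324 ✓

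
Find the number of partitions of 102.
241265379

p(n) counts ways to write n as a sum of positive integers (order ignored).
Euler's pentagonal recurrence: p(k) = p(k-1) + p(k-2) - p(k-5) - p(k-7) + p(k-12) + p(k-15) - ... (offsets j(3j∓1)/2, signs ++--, p(0)=1, p(<0)=0).
DP table for k = 0..101: p(0)=1, p(1)=1, p(2)=2, p(3)=3, p(4)=5, p(5)=7, p(6)=11, p(7)=15, p(8)=22, p(9)=30, p(10)=42, p(11)=56, p(12)=77, p(13)=101, p(14)=135, p(15)=176, p(16)=231, p(17)=297, p(18)=385, p(19)=490, p(20)=627, p(21)=792, p(22)=1002, p(23)=1255, p(24)=1575, p(25)=1958, p(26)=2436, p(27)=3010, p(28)=3718, p(29)=4565, p(30)=5604, p(31)=6842, p(32)=8349, p(33)=10143, p(34)=12310, p(35)=14883, p(36)=17977, p(37)=21637, p(38)=26015, p(39)=31185, p(40)=37338, p(41)=44583, p(42)=53174, p(43)=63261, p(44)=75175, p(45)=89134, p(46)=105558, p(47)=124754, p(48)=147273, p(49)=173525, p(50)=204226, p(51)=239943, p(52)=281589, p(53)=329931, p(54)=386155, p(55)=451276, p(56)=526823, p(57)=614154, p(58)=715220, p(59)=831820, p(60)=966467, p(61)=1121505, p(62)=1300156, p(63)=1505499, p(64)=1741630, p(65)=2012558, p(66)=2323520, p(67)=2679689, p(68)=3087735, p(69)=3554345, p(70)=4087968, p(71)=4697205, p(72)=5392783, p(73)=6185689, p(74)=7089500, p(75)=8118264, p(76)=9289091, p(77)=10619863, p(78)=12132164, p(79)=13848650, p(80)=15796476, p(81)=18004327, p(82)=20506255, p(83)=23338469, p(84)=26543660, p(85)=30167357, p(86)=34262962, p(87)=38887673, p(88)=44108109, p(89)=49995925, p(90)=56634173, p(91)=64112359, p(92)=72533807, p(93)=82010177, p(94)=92669720, p(95)=104651419, p(96)=118114304, p(97)=133230930, p(98)=150198136, p(99)=169229875, p(100)=190569292, p(101)=214481126.
Final step: p(102) = p(101) + p(100) - p(97) - p(95) + p(90) + p(87) - p(80) - p(76) + p(67) + p(62) - p(51) - p(45) + p(32) + p(25) - p(10) - p(2)
= 214481126 + 190569292 - 133230930 - 104651419 + 56634173 + 38887673 - 15796476 - 9289091 + 2679689 + 1300156 - 239943 - 89134 + 8349 + 1958 - 42 - 2
= 241265379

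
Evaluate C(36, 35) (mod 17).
2

Using Lucas' theorem:
Write n=36 and k=35 in base 17:
n in base 17: [2, 2]
k in base 17: [2, 1]
C(36,35) mod 17 = ∏ C(n_i, k_i) mod 17
Digit binomials (mod 17): C(2,2) = 1; C(2,1) = 2
Product: 1 × 2 = 2 ≡ 2 (mod 17)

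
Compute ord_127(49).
63

127 is prime, so ord(49) divides φ(127) = 126.
Divisors of 126: 1, 2, 3, 6, 7, 9, 14, 18, 21, 42, 63, 126.
Repeated squaring: 49^1 ≡ 49, 49^2 ≡ 115, 49^4 ≡ 17, 49^8 ≡ 35, 49^16 ≡ 82, 49^32 ≡ 120, 49^64 ≡ 49 (mod 127).
Test 49^d mod 127 for each divisor d in increasing order:
49^1 ≡ 49
49^2 ≡ 115
49^3 = 49^2·49^1 ≡ 47
49^6 = 49^4·49^2 ≡ 50
49^7 = 49^4·49^2·49^1 ≡ 37
49^9 = 49^8·49^1 ≡ 64
49^14 = 49^8·49^4·49^2 ≡ 99
49^18 = 49^16·49^2 ≡ 32
49^21 = 49^16·49^4·49^1 ≡ 107
49^42 = 49^32·49^8·49^2 ≡ 19
49^63 = 49^32·49^16·49^8·49^4·49^2·49^1 ≡ 1  ← first divisor giving 1
The order is 63.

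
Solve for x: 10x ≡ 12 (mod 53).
x ≡ 33 (mod 53)

gcd(10, 53) = 1, which divides 12, so solutions exist.
Find 10^(-1) mod 53 by the extended Euclidean algorithm:
53 = 5 × 10 + 3  ⟹  3 = (1)·53 + (-5)·10
10 = 3 × 3 + 1  ⟹  1 = (-3)·53 + (16)·10
So (16)·10 ≡ 1 (mod 53), i.e. 10^(-1) ≡ 16 (mod 53).
x ≡ 16 × 12 = 192 ≡ 33 (mod 53).
Check: 10 × 33 = 330 ≡ 12 (mod 53).
Unique solution: x ≡ 33 (mod 53)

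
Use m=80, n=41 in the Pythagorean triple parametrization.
(4719, 6560, 8081)

Euclid's formula: a = m² - n², b = 2mn, c = m² + n²
m = 80, n = 41
a = 80² - 41² = 6400 - 1681 = 4719
b = 2 × 80 × 41 = 6560
c = 80² + 41² = 6400 + 1681 = 8081
Verification: 4719² + 6560² = 22268961 + 43033600 = 65302561 = 8081² ✓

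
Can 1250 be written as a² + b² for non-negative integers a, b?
5² + 35² (a=5, b=35)

Factorization: 1250 = 2 × 5^4
By Fermat: n is sum of two squares iff every prime p ≡ 3 (mod 4) appears to even power.
All primes ≡ 3 (mod 4) appear to even power.
Search a = 0, 1, 2, … for 1250 - a² a perfect square: first hit at a = 5: 1250 - 25 = 1225 = 35².
1250 = 5² + 35² = 25 + 1225 ✓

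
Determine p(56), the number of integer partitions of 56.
526823

p(n) counts ways to write n as a sum of positive integers (order ignored).
Euler's pentagonal recurrence: p(k) = p(k-1) + p(k-2) - p(k-5) - p(k-7) + p(k-12) + p(k-15) - ... (offsets j(3j∓1)/2, signs ++--, p(0)=1, p(<0)=0).
DP table for k = 0..55: p(0)=1, p(1)=1, p(2)=2, p(3)=3, p(4)=5, p(5)=7, p(6)=11, p(7)=15, p(8)=22, p(9)=30, p(10)=42, p(11)=56, p(12)=77, p(13)=101, p(14)=135, p(15)=176, p(16)=231, p(17)=297, p(18)=385, p(19)=490, p(20)=627, p(21)=792, p(22)=1002, p(23)=1255, p(24)=1575, p(25)=1958, p(26)=2436, p(27)=3010, p(28)=3718, p(29)=4565, p(30)=5604, p(31)=6842, p(32)=8349, p(33)=10143, p(34)=12310, p(35)=14883, p(36)=17977, p(37)=21637, p(38)=26015, p(39)=31185, p(40)=37338, p(41)=44583, p(42)=53174, p(43)=63261, p(44)=75175, p(45)=89134, p(46)=105558, p(47)=124754, p(48)=147273, p(49)=173525, p(50)=204226, p(51)=239943, p(52)=281589, p(53)=329931, p(54)=386155, p(55)=451276.
Final step: p(56) = p(55) + p(54) - p(51) - p(49) + p(44) + p(41) - p(34) - p(30) + p(21) + p(16) - p(5)
= 451276 + 386155 - 239943 - 173525 + 75175 + 44583 - 12310 - 5604 + 792 + 231 - 7
= 526823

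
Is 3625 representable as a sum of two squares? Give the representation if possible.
5² + 60² (a=5, b=60)

Factorization: 3625 = 5^3 × 29
By Fermat: n is sum of two squares iff every prime p ≡ 3 (mod 4) appears to even power.
All primes ≡ 3 (mod 4) appear to even power.
Search a = 0, 1, 2, … for 3625 - a² a perfect square: first hit at a = 5: 3625 - 25 = 3600 = 60².
3625 = 5² + 60² = 25 + 3600 ✓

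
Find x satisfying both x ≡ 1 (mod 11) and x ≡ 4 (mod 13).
56

Using Chinese Remainder Theorem:
M = 11 × 13 = 143
M1 = 13, M2 = 11
y1 = 13^(-1) mod 11 = 6
y2 = 11^(-1) mod 13 = 6
x = (1×13×6 + 4×11×6) mod 143 = 56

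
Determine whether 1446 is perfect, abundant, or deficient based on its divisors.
abundant

Proper divisors of 1446: sum = 1 + 2 + 3 + 6 + 241 + 482 + 723 = 1458
Since 1458 > 1446, 1446 is abundant.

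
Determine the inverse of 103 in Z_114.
31

gcd(103, 114) = 1, so the inverse exists.
Extended Euclidean algorithm on (114, 103):
114 = 1 × 103 + 11  ⟹  11 = (1)·114 + (-1)·103
103 = 9 × 11 + 4  ⟹  4 = (-9)·114 + (10)·103
11 = 2 × 4 + 3  ⟹  3 = (19)·114 + (-21)·103
4 = 1 × 3 + 1  ⟹  1 = (-28)·114 + (31)·103
So (31)·103 ≡ 1 (mod 114), i.e. 103^(-1) ≡ 31 (mod 114).
Check: 103 × 31 = 3193 ≡ 1 (mod 114)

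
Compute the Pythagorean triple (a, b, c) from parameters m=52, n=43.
(855, 4472, 4553)

Euclid's formula: a = m² - n², b = 2mn, c = m² + n²
m = 52, n = 43
a = 52² - 43² = 2704 - 1849 = 855
b = 2 × 52 × 43 = 4472
c = 52² + 43² = 2704 + 1849 = 4553
Verification: 855² + 4472² = 731025 + 19998784 = 20729809 = 4553² ✓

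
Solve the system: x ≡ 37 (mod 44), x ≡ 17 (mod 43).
1049

Using Chinese Remainder Theorem:
M = 44 × 43 = 1892
M1 = 43, M2 = 44
y1 = 43^(-1) mod 44 = 43
y2 = 44^(-1) mod 43 = 1
x = (37×43×43 + 17×44×1) mod 1892 = 1049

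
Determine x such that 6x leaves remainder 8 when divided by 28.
x ≡ 6 (mod 14)

gcd(6, 28) = 2, which divides 8, so solutions exist.
Divide through by 2: 3x ≡ 4 (mod 14).
Find 3^(-1) mod 14 by the extended Euclidean algorithm:
14 = 4 × 3 + 2  ⟹  2 = (1)·14 + (-4)·3
3 = 1 × 2 + 1  ⟹  1 = (-1)·14 + (5)·3
So (5)·3 ≡ 1 (mod 14), i.e. 3^(-1) ≡ 5 (mod 14).
x ≡ 5 × 4 = 20 ≡ 6 (mod 14).
Check: 6 × 6 = 36 ≡ 8 (mod 28).
x ≡ 6 (mod 14), giving 2 solutions mod 28.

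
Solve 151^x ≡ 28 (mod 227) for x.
144

Baby-step giant-step with step n = ⌈√227⌉ = 16.
Baby steps 151^j mod 227 (j:value) for j=0..15: 0:1, 1:151, 2:101, 3:42, 4:213, 5:156, 6:175, 7:93, 8:196, 9:86, 10:47, 11:60, 12:207, 13:158, 14:23, 15:68.
Giant-step multiplier: 151^(-16) ≡ 151^(226-16) = 151^210 ≡ 30 (mod 227).
Giant steps γ_i = 28·30^i mod 227: γ_0=28, γ_1=159, γ_2=3, γ_3=90, γ_4=203, γ_5=188, γ_6=192, γ_7=85, γ_8=53, γ_9=1 (in table at j=0).
x = i·n + j = 9·16 + 0 = 144.
Check: 151^144 ≡ 28 (mod 227).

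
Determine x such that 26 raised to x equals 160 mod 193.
69

Baby-step giant-step with step n = ⌈√193⌉ = 14.
Baby steps 26^j mod 193 (j:value) for j=0..13: 0:1, 1:26, 2:97, 3:13, 4:145, 5:103, 6:169, 7:148, 8:181, 9:74, 10:187, 11:37, 12:190, 13:115.
Giant-step multiplier: 26^(-14) ≡ 26^(192-14) = 26^178 ≡ 128 (mod 193).
Giant steps γ_i = 160·128^i mod 193: γ_0=160, γ_1=22, γ_2=114, γ_3=117, γ_4=115 (in table at j=13).
x = i·n + j = 4·14 + 13 = 69.
Check: 26^69 ≡ 160 (mod 193).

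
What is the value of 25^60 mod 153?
118

Repeated squaring. Binary of 60 = 111100.
25^1 ≡ 25 (mod 153); 25^2 ≡ 13 (mod 153); 25^4 ≡ 16 (mod 153); 25^8 ≡ 103 (mod 153); 25^16 ≡ 52 (mod 153); 25^32 ≡ 103 (mod 153)
25^60 = 25^4 × 25^8 × 25^16 × 25^32 ≡ 118 (mod 153)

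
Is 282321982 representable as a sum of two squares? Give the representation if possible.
Not possible

Factorization: 282321982 = 2 × 41 × 151^3
By Fermat: n is sum of two squares iff every prime p ≡ 3 (mod 4) appears to even power.
Prime(s) ≡ 3 (mod 4) with odd exponent: [(151, 3)]
Therefore 282321982 cannot be expressed as a² + b².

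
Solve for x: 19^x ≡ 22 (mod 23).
11

Baby-step giant-step with step n = ⌈√23⌉ = 5.
Baby steps 19^j mod 23 (j:value) for j=0..4: 0:1, 1:19, 2:16, 3:5, 4:3.
Giant-step multiplier: 19^(-5) ≡ 19^(22-5) = 19^17 ≡ 21 (mod 23).
Giant steps γ_i = 22·21^i mod 23: γ_0=22, γ_1=2, γ_2=19 (in table at j=1).
x = i·n + j = 2·5 + 1 = 11.
Check: 19^11 ≡ 22 (mod 23).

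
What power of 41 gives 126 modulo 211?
38

Baby-step giant-step with step n = ⌈√211⌉ = 15.
Baby steps 41^j mod 211 (j:value) for j=0..14: 0:1, 1:41, 2:204, 3:135, 4:49, 5:110, 6:79, 7:74, 8:80, 9:115, 10:73, 11:39, 12:122, 13:149, 14:201.
Giant-step multiplier: 41^(-15) ≡ 41^(210-15) = 41^195 ≡ 88 (mod 211).
Giant steps γ_i = 126·88^i mod 211: γ_0=126, γ_1=116, γ_2=80 (in table at j=8).
x = i·n + j = 2·15 + 8 = 38.
Check: 41^38 ≡ 126 (mod 211).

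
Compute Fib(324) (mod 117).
90

Matrix identity: Q^n = [[F_(n+1), F_n], [F_n, F_(n-1)]] with Q = [[1,1],[1,0]].
n = 324 = 101000100₂. Square-and-multiply, entries mod 117:
Q^1 = [[1,1],[1,0]]
Q^2 = (Q^1)² = [[2,1],[1,1]]
Q^5 = (Q^2)²·Q = [[8,5],[5,3]]
Q^10 = (Q^5)² = [[89,55],[55,34]]
Q^20 = (Q^10)² = [[65,96],[96,86]]
Q^40 = (Q^20)² = [[103,105],[105,115]]
Q^81 = (Q^40)²·Q = [[64,106],[106,75]]
Q^162 = (Q^81)² = [[5,109],[109,13]]
Q^324 = (Q^162)² = [[89,90],[90,116]]
F_324 mod 117 = Q^324[0][1] = 90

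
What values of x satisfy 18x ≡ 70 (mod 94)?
x ≡ 30 (mod 47)

gcd(18, 94) = 2, which divides 70, so solutions exist.
Divide through by 2: 9x ≡ 35 (mod 47).
Find 9^(-1) mod 47 by the extended Euclidean algorithm:
47 = 5 × 9 + 2  ⟹  2 = (1)·47 + (-5)·9
9 = 4 × 2 + 1  ⟹  1 = (-4)·47 + (21)·9
So (21)·9 ≡ 1 (mod 47), i.e. 9^(-1) ≡ 21 (mod 47).
x ≡ 21 × 35 = 735 ≡ 30 (mod 47).
Check: 18 × 30 = 540 ≡ 70 (mod 94).
x ≡ 30 (mod 47), giving 2 solutions mod 94.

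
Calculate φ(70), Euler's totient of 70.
24

70 = 2 × 5 × 7
φ(n) = n × ∏(1 - 1/p) for each prime p dividing n
φ(70) = 70 × (1 - 1/2) × (1 - 1/5) × (1 - 1/7) = 24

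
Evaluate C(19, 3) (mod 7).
3

Using Lucas' theorem:
Write n=19 and k=3 in base 7:
n in base 7: [2, 5]
k in base 7: [0, 3]
C(19,3) mod 7 = ∏ C(n_i, k_i) mod 7
Digit binomials (mod 7): C(2,0) = 1; C(5,3) = 10 ≡ 3
Product: 1 × 3 = 3 ≡ 3 (mod 7)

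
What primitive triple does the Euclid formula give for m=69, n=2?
(4757, 276, 4765)

Euclid's formula: a = m² - n², b = 2mn, c = m² + n²
m = 69, n = 2
a = 69² - 2² = 4761 - 4 = 4757
b = 2 × 69 × 2 = 276
c = 69² + 2² = 4761 + 4 = 4765
Verification: 4757² + 276² = 22629049 + 76176 = 22705225 = 4765² ✓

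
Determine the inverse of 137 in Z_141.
35

gcd(137, 141) = 1, so the inverse exists.
Extended Euclidean algorithm on (141, 137):
141 = 1 × 137 + 4  ⟹  4 = (1)·141 + (-1)·137
137 = 34 × 4 + 1  ⟹  1 = (-34)·141 + (35)·137
So (35)·137 ≡ 1 (mod 141), i.e. 137^(-1) ≡ 35 (mod 141).
Check: 137 × 35 = 4795 ≡ 1 (mod 141)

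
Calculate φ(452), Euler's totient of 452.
224

452 = 2^2 × 113
φ(n) = n × ∏(1 - 1/p) for each prime p dividing n
φ(452) = 452 × (1 - 1/2) × (1 - 1/113) = 224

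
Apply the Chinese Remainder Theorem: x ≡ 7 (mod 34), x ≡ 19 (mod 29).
483

Using Chinese Remainder Theorem:
M = 34 × 29 = 986
M1 = 29, M2 = 34
y1 = 29^(-1) mod 34 = 27
y2 = 34^(-1) mod 29 = 6
x = (7×29×27 + 19×34×6) mod 986 = 483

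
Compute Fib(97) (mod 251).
90

Matrix identity: Q^n = [[F_(n+1), F_n], [F_n, F_(n-1)]] with Q = [[1,1],[1,0]].
n = 97 = 1100001₂. Square-and-multiply, entries mod 251:
Q^1 = [[1,1],[1,0]]
Q^3 = (Q^1)²·Q = [[3,2],[2,1]]
Q^6 = (Q^3)² = [[13,8],[8,5]]
Q^12 = (Q^6)² = [[233,144],[144,89]]
Q^24 = (Q^12)² = [[227,184],[184,43]]
Q^48 = (Q^24)² = [[45,233],[233,63]]
Q^97 = (Q^48)²·Q = [[154,90],[90,64]]
F_97 mod 251 = Q^97[0][1] = 90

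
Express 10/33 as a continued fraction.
[0; 3, 3, 3]

Euclidean algorithm steps:
10 = 0 × 33 + 10
33 = 3 × 10 + 3
10 = 3 × 3 + 1
3 = 3 × 1 + 0
Continued fraction: [0; 3, 3, 3]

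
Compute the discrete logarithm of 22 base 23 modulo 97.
24

Baby-step giant-step with step n = ⌈√97⌉ = 10.
Baby steps 23^j mod 97 (j:value) for j=0..9: 0:1, 1:23, 2:44, 3:42, 4:93, 5:5, 6:18, 7:26, 8:16, 9:77.
Giant-step multiplier: 23^(-10) ≡ 23^(96-10) = 23^86 ≡ 66 (mod 97).
Giant steps γ_i = 22·66^i mod 97: γ_0=22, γ_1=94, γ_2=93 (in table at j=4).
x = i·n + j = 2·10 + 4 = 24.
Check: 23^24 ≡ 22 (mod 97).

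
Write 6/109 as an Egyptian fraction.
1/19 + 1/415 + 1/214867 + 1/61556888719 + 1/5683875823083467302723 + 1/64612888744465525793841376769540622379126735

Greedy algorithm:
6/109: ceiling(109/6) = 19, use 1/19
5/2071: ceiling(2071/5) = 415, use 1/415
4/859465: ceiling(859465/4) = 214867, use 1/214867
3/184670666155: ceiling(184670666155/3) = 61556888719, use 1/61556888719
2/11367751646166934605445: ceiling(11367751646166934605445/2) = 5683875823083467302723, use 1/5683875823083467302723
1/64612888744465525793841376769540622379126735: ceiling(64612888744465525793841376769540622379126735/1) = 64612888744465525793841376769540622379126735, use 1/64612888744465525793841376769540622379126735
Result: 6/109 = 1/19 + 1/415 + 1/214867 + 1/61556888719 + 1/5683875823083467302723 + 1/64612888744465525793841376769540622379126735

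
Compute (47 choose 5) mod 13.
4

Using Lucas' theorem:
Write n=47 and k=5 in base 13:
n in base 13: [3, 8]
k in base 13: [0, 5]
C(47,5) mod 13 = ∏ C(n_i, k_i) mod 13
Digit binomials (mod 13): C(3,0) = 1; C(8,5) = 56 ≡ 4
Product: 1 × 4 = 4 ≡ 4 (mod 13)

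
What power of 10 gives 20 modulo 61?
48

Baby-step giant-step with step n = ⌈√61⌉ = 8.
Baby steps 10^j mod 61 (j:value) for j=0..7: 0:1, 1:10, 2:39, 3:24, 4:57, 5:21, 6:27, 7:26.
Giant-step multiplier: 10^(-8) ≡ 10^(60-8) = 10^52 ≡ 42 (mod 61).
Giant steps γ_i = 20·42^i mod 61: γ_0=20, γ_1=47, γ_2=22, γ_3=9, γ_4=12, γ_5=16, γ_6=1 (in table at j=0).
x = i·n + j = 6·8 + 0 = 48.
Check: 10^48 ≡ 20 (mod 61).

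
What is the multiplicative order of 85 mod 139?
138

139 is prime, so ord(85) divides φ(139) = 138.
Divisors of 138: 1, 2, 3, 6, 23, 46, 69, 138.
Repeated squaring: 85^1 ≡ 85, 85^2 ≡ 136, 85^4 ≡ 9, 85^8 ≡ 81, 85^16 ≡ 28, 85^32 ≡ 89, 85^64 ≡ 137, 85^128 ≡ 4 (mod 139).
Test 85^d mod 139 for each divisor d in increasing order:
85^1 ≡ 85
85^2 ≡ 136
85^3 = 85^2·85^1 ≡ 23
85^6 = 85^4·85^2 ≡ 112
85^23 = 85^16·85^4·85^2·85^1 ≡ 97
85^46 = 85^32·85^8·85^4·85^2 ≡ 96
85^69 = 85^64·85^4·85^1 ≡ 138
85^138 = 85^128·85^8·85^2 ≡ 1  ← first divisor giving 1
The order is 138.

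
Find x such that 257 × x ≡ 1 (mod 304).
97

gcd(257, 304) = 1, so the inverse exists.
Extended Euclidean algorithm on (304, 257):
304 = 1 × 257 + 47  ⟹  47 = (1)·304 + (-1)·257
257 = 5 × 47 + 22  ⟹  22 = (-5)·304 + (6)·257
47 = 2 × 22 + 3  ⟹  3 = (11)·304 + (-13)·257
22 = 7 × 3 + 1  ⟹  1 = (-82)·304 + (97)·257
So (97)·257 ≡ 1 (mod 304), i.e. 257^(-1) ≡ 97 (mod 304).
Check: 257 × 97 = 24929 ≡ 1 (mod 304)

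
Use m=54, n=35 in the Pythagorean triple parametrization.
(1691, 3780, 4141)

Euclid's formula: a = m² - n², b = 2mn, c = m² + n²
m = 54, n = 35
a = 54² - 35² = 2916 - 1225 = 1691
b = 2 × 54 × 35 = 3780
c = 54² + 35² = 2916 + 1225 = 4141
Verification: 1691² + 3780² = 2859481 + 14288400 = 17147881 = 4141² ✓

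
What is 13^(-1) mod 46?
39

gcd(13, 46) = 1, so the inverse exists.
Extended Euclidean algorithm on (46, 13):
46 = 3 × 13 + 7  ⟹  7 = (1)·46 + (-3)·13
13 = 1 × 7 + 6  ⟹  6 = (-1)·46 + (4)·13
7 = 1 × 6 + 1  ⟹  1 = (2)·46 + (-7)·13
So (-7)·13 ≡ 1 (mod 46), i.e. 13^(-1) ≡ -7 ≡ 39 (mod 46).
Check: 13 × 39 = 507 ≡ 1 (mod 46)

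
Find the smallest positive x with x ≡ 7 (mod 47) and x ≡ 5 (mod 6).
101

Using Chinese Remainder Theorem:
M = 47 × 6 = 282
M1 = 6, M2 = 47
y1 = 6^(-1) mod 47 = 8
y2 = 47^(-1) mod 6 = 5
x = (7×6×8 + 5×47×5) mod 282 = 101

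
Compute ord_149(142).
37

149 is prime, so ord(142) divides φ(149) = 148.
Divisors of 148: 1, 2, 4, 37, 74, 148.
Repeated squaring: 142^1 ≡ 142, 142^2 ≡ 49, 142^4 ≡ 17, 142^8 ≡ 140, 142^16 ≡ 81, 142^32 ≡ 5, 142^64 ≡ 25, 142^128 ≡ 29 (mod 149).
Test 142^d mod 149 for each divisor d in increasing order:
142^1 ≡ 142
142^2 ≡ 49
142^4 ≡ 17
142^37 = 142^32·142^4·142^1 ≡ 1  ← first divisor giving 1
The order is 37.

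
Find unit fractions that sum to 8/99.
1/13 + 1/258 + 1/110682

Greedy algorithm:
8/99: ceiling(99/8) = 13, use 1/13
5/1287: ceiling(1287/5) = 258, use 1/258
1/110682: ceiling(110682/1) = 110682, use 1/110682
Result: 8/99 = 1/13 + 1/258 + 1/110682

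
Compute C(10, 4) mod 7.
0

Using Lucas' theorem:
Write n=10 and k=4 in base 7:
n in base 7: [1, 3]
k in base 7: [0, 4]
C(10,4) mod 7 = ∏ C(n_i, k_i) mod 7
Digit binomials (mod 7): C(1,0) = 1; C(3,4) = 0 (k_i > n_i)
Product: 1 × 0 = 0 ≡ 0 (mod 7)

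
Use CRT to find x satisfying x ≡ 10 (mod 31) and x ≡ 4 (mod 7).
165

Using Chinese Remainder Theorem:
M = 31 × 7 = 217
M1 = 7, M2 = 31
y1 = 7^(-1) mod 31 = 9
y2 = 31^(-1) mod 7 = 5
x = (10×7×9 + 4×31×5) mod 217 = 165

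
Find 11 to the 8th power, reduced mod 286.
165

Repeated squaring. Binary of 8 = 1000.
11^1 ≡ 11 (mod 286); 11^2 ≡ 121 (mod 286); 11^4 ≡ 55 (mod 286); 11^8 ≡ 165 (mod 286)
11^8 = 11^8 ≡ 165 (mod 286)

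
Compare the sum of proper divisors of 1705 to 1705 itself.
deficient

Proper divisors of 1705: sum = 1 + 5 + 11 + 31 + 55 + 155 + 341 = 599
Since 599 < 1705, 1705 is deficient.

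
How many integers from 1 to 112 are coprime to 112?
48

112 = 2^4 × 7
φ(n) = n × ∏(1 - 1/p) for each prime p dividing n
φ(112) = 112 × (1 - 1/2) × (1 - 1/7) = 48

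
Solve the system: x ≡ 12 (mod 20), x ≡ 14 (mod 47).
672

Using Chinese Remainder Theorem:
M = 20 × 47 = 940
M1 = 47, M2 = 20
y1 = 47^(-1) mod 20 = 3
y2 = 20^(-1) mod 47 = 40
x = (12×47×3 + 14×20×40) mod 940 = 672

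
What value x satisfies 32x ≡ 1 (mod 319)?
10

gcd(32, 319) = 1, so the inverse exists.
Extended Euclidean algorithm on (319, 32):
319 = 9 × 32 + 31  ⟹  31 = (1)·319 + (-9)·32
32 = 1 × 31 + 1  ⟹  1 = (-1)·319 + (10)·32
So (10)·32 ≡ 1 (mod 319), i.e. 32^(-1) ≡ 10 (mod 319).
Check: 32 × 10 = 320 ≡ 1 (mod 319)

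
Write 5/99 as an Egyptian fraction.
1/20 + 1/1980

Greedy algorithm:
5/99: ceiling(99/5) = 20, use 1/20
1/1980: ceiling(1980/1) = 1980, use 1/1980
Result: 5/99 = 1/20 + 1/1980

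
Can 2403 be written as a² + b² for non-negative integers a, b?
Not possible

Factorization: 2403 = 3^3 × 89
By Fermat: n is sum of two squares iff every prime p ≡ 3 (mod 4) appears to even power.
Prime(s) ≡ 3 (mod 4) with odd exponent: [(3, 3)]
Therefore 2403 cannot be expressed as a² + b².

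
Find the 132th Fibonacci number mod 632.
400

Matrix identity: Q^n = [[F_(n+1), F_n], [F_n, F_(n-1)]] with Q = [[1,1],[1,0]].
n = 132 = 10000100₂. Square-and-multiply, entries mod 632:
Q^1 = [[1,1],[1,0]]
Q^2 = (Q^1)² = [[2,1],[1,1]]
Q^4 = (Q^2)² = [[5,3],[3,2]]
Q^8 = (Q^4)² = [[34,21],[21,13]]
Q^16 = (Q^8)² = [[333,355],[355,610]]
Q^33 = (Q^16)²·Q = [[351,546],[546,437]]
Q^66 = (Q^33)² = [[405,488],[488,549]]
Q^132 = (Q^66)² = [[217,400],[400,449]]
F_132 mod 632 = Q^132[0][1] = 400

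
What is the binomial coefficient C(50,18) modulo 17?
15

Using Lucas' theorem:
Write n=50 and k=18 in base 17:
n in base 17: [2, 16]
k in base 17: [1, 1]
C(50,18) mod 17 = ∏ C(n_i, k_i) mod 17
Digit binomials (mod 17): C(2,1) = 2; C(16,1) = 16
Product: 2 × 16 = 32 ≡ 15 (mod 17)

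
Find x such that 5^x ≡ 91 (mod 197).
79

Baby-step giant-step with step n = ⌈√197⌉ = 15.
Baby steps 5^j mod 197 (j:value) for j=0..14: 0:1, 1:5, 2:25, 3:125, 4:34, 5:170, 6:62, 7:113, 8:171, 9:67, 10:138, 11:99, 12:101, 13:111, 14:161.
Giant-step multiplier: 5^(-15) ≡ 5^(196-15) = 5^181 ≡ 58 (mod 197).
Giant steps γ_i = 91·58^i mod 197: γ_0=91, γ_1=156, γ_2=183, γ_3=173, γ_4=184, γ_5=34 (in table at j=4).
x = i·n + j = 5·15 + 4 = 79.
Check: 5^79 ≡ 91 (mod 197).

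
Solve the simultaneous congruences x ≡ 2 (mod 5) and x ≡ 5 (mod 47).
52

Using Chinese Remainder Theorem:
M = 5 × 47 = 235
M1 = 47, M2 = 5
y1 = 47^(-1) mod 5 = 3
y2 = 5^(-1) mod 47 = 19
x = (2×47×3 + 5×5×19) mod 235 = 52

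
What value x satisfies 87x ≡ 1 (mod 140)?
103

gcd(87, 140) = 1, so the inverse exists.
Extended Euclidean algorithm on (140, 87):
140 = 1 × 87 + 53  ⟹  53 = (1)·140 + (-1)·87
87 = 1 × 53 + 34  ⟹  34 = (-1)·140 + (2)·87
53 = 1 × 34 + 19  ⟹  19 = (2)·140 + (-3)·87
34 = 1 × 19 + 15  ⟹  15 = (-3)·140 + (5)·87
19 = 1 × 15 + 4  ⟹  4 = (5)·140 + (-8)·87
15 = 3 × 4 + 3  ⟹  3 = (-18)·140 + (29)·87
4 = 1 × 3 + 1  ⟹  1 = (23)·140 + (-37)·87
So (-37)·87 ≡ 1 (mod 140), i.e. 87^(-1) ≡ -37 ≡ 103 (mod 140).
Check: 87 × 103 = 8961 ≡ 1 (mod 140)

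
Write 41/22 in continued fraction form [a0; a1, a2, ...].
[1; 1, 6, 3]

Euclidean algorithm steps:
41 = 1 × 22 + 19
22 = 1 × 19 + 3
19 = 6 × 3 + 1
3 = 3 × 1 + 0
Continued fraction: [1; 1, 6, 3]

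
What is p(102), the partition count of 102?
241265379

p(n) counts ways to write n as a sum of positive integers (order ignored).
Euler's pentagonal recurrence: p(k) = p(k-1) + p(k-2) - p(k-5) - p(k-7) + p(k-12) + p(k-15) - ... (offsets j(3j∓1)/2, signs ++--, p(0)=1, p(<0)=0).
DP table for k = 0..101: p(0)=1, p(1)=1, p(2)=2, p(3)=3, p(4)=5, p(5)=7, p(6)=11, p(7)=15, p(8)=22, p(9)=30, p(10)=42, p(11)=56, p(12)=77, p(13)=101, p(14)=135, p(15)=176, p(16)=231, p(17)=297, p(18)=385, p(19)=490, p(20)=627, p(21)=792, p(22)=1002, p(23)=1255, p(24)=1575, p(25)=1958, p(26)=2436, p(27)=3010, p(28)=3718, p(29)=4565, p(30)=5604, p(31)=6842, p(32)=8349, p(33)=10143, p(34)=12310, p(35)=14883, p(36)=17977, p(37)=21637, p(38)=26015, p(39)=31185, p(40)=37338, p(41)=44583, p(42)=53174, p(43)=63261, p(44)=75175, p(45)=89134, p(46)=105558, p(47)=124754, p(48)=147273, p(49)=173525, p(50)=204226, p(51)=239943, p(52)=281589, p(53)=329931, p(54)=386155, p(55)=451276, p(56)=526823, p(57)=614154, p(58)=715220, p(59)=831820, p(60)=966467, p(61)=1121505, p(62)=1300156, p(63)=1505499, p(64)=1741630, p(65)=2012558, p(66)=2323520, p(67)=2679689, p(68)=3087735, p(69)=3554345, p(70)=4087968, p(71)=4697205, p(72)=5392783, p(73)=6185689, p(74)=7089500, p(75)=8118264, p(76)=9289091, p(77)=10619863, p(78)=12132164, p(79)=13848650, p(80)=15796476, p(81)=18004327, p(82)=20506255, p(83)=23338469, p(84)=26543660, p(85)=30167357, p(86)=34262962, p(87)=38887673, p(88)=44108109, p(89)=49995925, p(90)=56634173, p(91)=64112359, p(92)=72533807, p(93)=82010177, p(94)=92669720, p(95)=104651419, p(96)=118114304, p(97)=133230930, p(98)=150198136, p(99)=169229875, p(100)=190569292, p(101)=214481126.
Final step: p(102) = p(101) + p(100) - p(97) - p(95) + p(90) + p(87) - p(80) - p(76) + p(67) + p(62) - p(51) - p(45) + p(32) + p(25) - p(10) - p(2)
= 214481126 + 190569292 - 133230930 - 104651419 + 56634173 + 38887673 - 15796476 - 9289091 + 2679689 + 1300156 - 239943 - 89134 + 8349 + 1958 - 42 - 2
= 241265379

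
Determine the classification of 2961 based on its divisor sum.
deficient

Proper divisors of 2961: sum = 1 + 3 + 7 + 9 + 21 + 47 + 63 + 141 + 329 + 423 + 987 = 2031
Since 2031 < 2961, 2961 is deficient.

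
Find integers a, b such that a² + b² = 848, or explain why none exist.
8² + 28² (a=8, b=28)

Factorization: 848 = 2^4 × 53
By Fermat: n is sum of two squares iff every prime p ≡ 3 (mod 4) appears to even power.
All primes ≡ 3 (mod 4) appear to even power.
Search a = 0, 1, 2, … for 848 - a² a perfect square: first hit at a = 8: 848 - 64 = 784 = 28².
848 = 8² + 28² = 64 + 784 ✓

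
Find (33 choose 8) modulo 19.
1

Using Lucas' theorem:
Write n=33 and k=8 in base 19:
n in base 19: [1, 14]
k in base 19: [0, 8]
C(33,8) mod 19 = ∏ C(n_i, k_i) mod 19
Digit binomials (mod 19): C(1,0) = 1; C(14,8) = 3003 ≡ 1
Product: 1 × 1 = 1 ≡ 1 (mod 19)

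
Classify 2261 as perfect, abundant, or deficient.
deficient

Proper divisors of 2261: sum = 1 + 7 + 17 + 19 + 119 + 133 + 323 = 619
Since 619 < 2261, 2261 is deficient.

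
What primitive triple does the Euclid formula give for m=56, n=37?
(1767, 4144, 4505)

Euclid's formula: a = m² - n², b = 2mn, c = m² + n²
m = 56, n = 37
a = 56² - 37² = 3136 - 1369 = 1767
b = 2 × 56 × 37 = 4144
c = 56² + 37² = 3136 + 1369 = 4505
Verification: 1767² + 4144² = 3122289 + 17172736 = 20295025 = 4505² ✓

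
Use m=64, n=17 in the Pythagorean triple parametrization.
(3807, 2176, 4385)

Euclid's formula: a = m² - n², b = 2mn, c = m² + n²
m = 64, n = 17
a = 64² - 17² = 4096 - 289 = 3807
b = 2 × 64 × 17 = 2176
c = 64² + 17² = 4096 + 289 = 4385
Verification: 3807² + 2176² = 14493249 + 4734976 = 19228225 = 4385² ✓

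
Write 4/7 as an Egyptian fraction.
1/2 + 1/14

Greedy algorithm:
4/7: ceiling(7/4) = 2, use 1/2
1/14: ceiling(14/1) = 14, use 1/14
Result: 4/7 = 1/2 + 1/14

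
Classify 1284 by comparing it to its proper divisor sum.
abundant

Proper divisors of 1284: sum = 1 + 2 + 3 + 4 + 6 + 12 + 107 + 214 + 321 + 428 + 642 = 1740
Since 1740 > 1284, 1284 is abundant.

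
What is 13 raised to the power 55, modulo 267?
190

Repeated squaring. Binary of 55 = 110111.
13^1 ≡ 13 (mod 267); 13^2 ≡ 169 (mod 267); 13^4 ≡ 259 (mod 267); 13^8 ≡ 64 (mod 267); 13^16 ≡ 91 (mod 267); 13^32 ≡ 4 (mod 267)
13^55 = 13^1 × 13^2 × 13^4 × 13^16 × 13^32 ≡ 190 (mod 267)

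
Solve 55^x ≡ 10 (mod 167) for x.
93

Baby-step giant-step with step n = ⌈√167⌉ = 13.
Baby steps 55^j mod 167 (j:value) for j=0..12: 0:1, 1:55, 2:19, 3:43, 4:27, 5:149, 6:12, 7:159, 8:61, 9:15, 10:157, 11:118, 12:144.
Giant-step multiplier: 55^(-13) ≡ 55^(166-13) = 55^153 ≡ 40 (mod 167).
Giant steps γ_i = 10·40^i mod 167: γ_0=10, γ_1=66, γ_2=135, γ_3=56, γ_4=69, γ_5=88, γ_6=13, γ_7=19 (in table at j=2).
x = i·n + j = 7·13 + 2 = 93.
Check: 55^93 ≡ 10 (mod 167).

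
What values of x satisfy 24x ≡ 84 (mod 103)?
x ≡ 55 (mod 103)

gcd(24, 103) = 1, which divides 84, so solutions exist.
Find 24^(-1) mod 103 by the extended Euclidean algorithm:
103 = 4 × 24 + 7  ⟹  7 = (1)·103 + (-4)·24
24 = 3 × 7 + 3  ⟹  3 = (-3)·103 + (13)·24
7 = 2 × 3 + 1  ⟹  1 = (7)·103 + (-30)·24
So (-30)·24 ≡ 1 (mod 103), i.e. 24^(-1) ≡ -30 ≡ 73 (mod 103).
x ≡ 73 × 84 = 6132 ≡ 55 (mod 103).
Check: 24 × 55 = 1320 ≡ 84 (mod 103).
Unique solution: x ≡ 55 (mod 103)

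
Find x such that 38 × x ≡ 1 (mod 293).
54

gcd(38, 293) = 1, so the inverse exists.
Extended Euclidean algorithm on (293, 38):
293 = 7 × 38 + 27  ⟹  27 = (1)·293 + (-7)·38
38 = 1 × 27 + 11  ⟹  11 = (-1)·293 + (8)·38
27 = 2 × 11 + 5  ⟹  5 = (3)·293 + (-23)·38
11 = 2 × 5 + 1  ⟹  1 = (-7)·293 + (54)·38
So (54)·38 ≡ 1 (mod 293), i.e. 38^(-1) ≡ 54 (mod 293).
Check: 38 × 54 = 2052 ≡ 1 (mod 293)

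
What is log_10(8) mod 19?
15

Baby-step giant-step with step n = ⌈√19⌉ = 5.
Baby steps 10^j mod 19 (j:value) for j=0..4: 0:1, 1:10, 2:5, 3:12, 4:6.
Giant-step multiplier: 10^(-5) ≡ 10^(18-5) = 10^13 ≡ 13 (mod 19).
Giant steps γ_i = 8·13^i mod 19: γ_0=8, γ_1=9, γ_2=3, γ_3=1 (in table at j=0).
x = i·n + j = 3·5 + 0 = 15.
Check: 10^15 ≡ 8 (mod 19).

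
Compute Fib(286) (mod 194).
21

Matrix identity: Q^n = [[F_(n+1), F_n], [F_n, F_(n-1)]] with Q = [[1,1],[1,0]].
n = 286 = 100011110₂. Square-and-multiply, entries mod 194:
Q^1 = [[1,1],[1,0]]
Q^2 = (Q^1)² = [[2,1],[1,1]]
Q^4 = (Q^2)² = [[5,3],[3,2]]
Q^8 = (Q^4)² = [[34,21],[21,13]]
Q^17 = (Q^8)²·Q = [[62,45],[45,17]]
Q^35 = (Q^17)²·Q = [[112,49],[49,63]]
Q^71 = (Q^35)²·Q = [[46,7],[7,39]]
Q^143 = (Q^71)²·Q = [[44,31],[31,13]]
Q^286 = (Q^143)² = [[181,21],[21,160]]
F_286 mod 194 = Q^286[0][1] = 21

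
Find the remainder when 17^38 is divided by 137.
49

Repeated squaring. Binary of 38 = 100110.
17^1 ≡ 17 (mod 137); 17^2 ≡ 15 (mod 137); 17^4 ≡ 88 (mod 137); 17^8 ≡ 72 (mod 137); 17^16 ≡ 115 (mod 137); 17^32 ≡ 73 (mod 137)
17^38 = 17^2 × 17^4 × 17^32 ≡ 49 (mod 137)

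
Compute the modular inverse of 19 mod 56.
3

gcd(19, 56) = 1, so the inverse exists.
Extended Euclidean algorithm on (56, 19):
56 = 2 × 19 + 18  ⟹  18 = (1)·56 + (-2)·19
19 = 1 × 18 + 1  ⟹  1 = (-1)·56 + (3)·19
So (3)·19 ≡ 1 (mod 56), i.e. 19^(-1) ≡ 3 (mod 56).
Check: 19 × 3 = 57 ≡ 1 (mod 56)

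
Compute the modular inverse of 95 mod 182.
23

gcd(95, 182) = 1, so the inverse exists.
Extended Euclidean algorithm on (182, 95):
182 = 1 × 95 + 87  ⟹  87 = (1)·182 + (-1)·95
95 = 1 × 87 + 8  ⟹  8 = (-1)·182 + (2)·95
87 = 10 × 8 + 7  ⟹  7 = (11)·182 + (-21)·95
8 = 1 × 7 + 1  ⟹  1 = (-12)·182 + (23)·95
So (23)·95 ≡ 1 (mod 182), i.e. 95^(-1) ≡ 23 (mod 182).
Check: 95 × 23 = 2185 ≡ 1 (mod 182)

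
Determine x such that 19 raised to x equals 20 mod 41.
26

Baby-step giant-step with step n = ⌈√41⌉ = 7.
Baby steps 19^j mod 41 (j:value) for j=0..6: 0:1, 1:19, 2:33, 3:12, 4:23, 5:27, 6:21.
Giant-step multiplier: 19^(-7) ≡ 19^(40-7) = 19^33 ≡ 26 (mod 41).
Giant steps γ_i = 20·26^i mod 41: γ_0=20, γ_1=28, γ_2=31, γ_3=27 (in table at j=5).
x = i·n + j = 3·7 + 5 = 26.
Check: 19^26 ≡ 20 (mod 41).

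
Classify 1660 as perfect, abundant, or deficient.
abundant

Proper divisors of 1660: sum = 1 + 2 + 4 + 5 + 10 + 20 + 83 + 166 + 332 + 415 + 830 = 1868
Since 1868 > 1660, 1660 is abundant.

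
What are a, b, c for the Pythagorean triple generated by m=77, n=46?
(3813, 7084, 8045)

Euclid's formula: a = m² - n², b = 2mn, c = m² + n²
m = 77, n = 46
a = 77² - 46² = 5929 - 2116 = 3813
b = 2 × 77 × 46 = 7084
c = 77² + 46² = 5929 + 2116 = 8045
Verification: 3813² + 7084² = 14538969 + 50183056 = 64722025 = 8045² ✓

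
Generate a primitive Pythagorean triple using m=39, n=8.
(1457, 624, 1585)

Euclid's formula: a = m² - n², b = 2mn, c = m² + n²
m = 39, n = 8
a = 39² - 8² = 1521 - 64 = 1457
b = 2 × 39 × 8 = 624
c = 39² + 8² = 1521 + 64 = 1585
Verification: 1457² + 624² = 2122849 + 389376 = 2512225 = 1585² ✓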